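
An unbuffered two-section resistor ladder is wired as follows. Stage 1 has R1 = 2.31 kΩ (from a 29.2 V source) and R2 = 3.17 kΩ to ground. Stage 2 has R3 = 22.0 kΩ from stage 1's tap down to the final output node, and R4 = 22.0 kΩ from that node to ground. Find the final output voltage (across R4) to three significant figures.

Stage 2 presents R3+R4 = 44.00 kΩ as a load on stage 1's tap.
Stage 1's lower leg becomes R2‖(R3+R4) = 2.957 kΩ, so V_mid = 29.2 × 2.957/5.267 = 16.39 V.
Stage 2 is itself unloaded: V_out = V_mid × R4/(R3+R4) = 16.39 × 22.0/44.00 = 8.20 V.

V_out ≈ 8.20 V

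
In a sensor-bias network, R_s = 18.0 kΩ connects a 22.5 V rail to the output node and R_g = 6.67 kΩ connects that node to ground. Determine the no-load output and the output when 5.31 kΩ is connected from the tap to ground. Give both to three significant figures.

Open-circuit: V = 22.5 × 6.67/(18.0 + 6.67) = 6.08 V.
With the load, R_g becomes R_g‖R_L = 2.956 kΩ, so V = 22.5 × 2.956/20.96 = 3.17 V.

Unloaded: 6.08 V; loaded: 3.17 V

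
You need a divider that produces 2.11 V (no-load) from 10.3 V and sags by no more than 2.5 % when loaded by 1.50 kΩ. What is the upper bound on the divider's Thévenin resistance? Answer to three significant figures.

Loading drop = R_th/(R_th + R_L) ≤ 0.0250, so R_th ≤ R_L · ε/(1−ε) = 1.50 kΩ × 0.0250/0.9750 = 38.5 Ω.
(Any R1, R2 with R2/(R1+R2) = 0.205 and R1‖R2 ≤ 38.5 Ω will meet the spec.)

R_th ≤ 38.5 Ω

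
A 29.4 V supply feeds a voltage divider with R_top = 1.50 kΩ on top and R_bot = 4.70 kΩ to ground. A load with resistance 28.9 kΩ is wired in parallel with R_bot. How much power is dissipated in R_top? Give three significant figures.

P ≈ 42.2 mW

Total resistance from the source is R_top + (R_bot‖R_L) = 5.543 kΩ, so I = 29.4/5.543 kΩ = 5.304 mA.
P = I²·R_top = (5.304 mA)² × 1.50 kΩ = 42.2 mW.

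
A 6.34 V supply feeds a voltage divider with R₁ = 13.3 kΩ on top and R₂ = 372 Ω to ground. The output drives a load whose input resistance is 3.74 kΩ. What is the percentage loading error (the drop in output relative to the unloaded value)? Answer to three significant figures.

8.82 %

The divider's output (Thévenin) resistance is R₁‖R₂ = 361.9 Ω.
Fractional drop under load = R_th/(R_th + R_L) = 361.9 / (361.9 + 3740) = 0.08822.
So the output falls by 8.82 %.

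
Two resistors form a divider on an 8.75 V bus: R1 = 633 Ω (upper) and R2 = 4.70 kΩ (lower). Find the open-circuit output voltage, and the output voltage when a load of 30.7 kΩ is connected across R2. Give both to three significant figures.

Unloaded: 7.71 V; loaded: 7.57 V

Open-circuit: V = 8.75 × 4700/(633 + 4700) = 7.71 V.
With the load, R2 becomes R2‖R_L = 4076 Ω, so V = 8.75 × 4076/4709 = 7.57 V.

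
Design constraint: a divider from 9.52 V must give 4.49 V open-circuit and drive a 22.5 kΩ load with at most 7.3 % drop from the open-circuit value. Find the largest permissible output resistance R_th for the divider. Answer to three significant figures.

Loading drop = R_th/(R_th + R_L) ≤ 0.0730, so R_th ≤ R_L · ε/(1−ε) = 22.5 kΩ × 0.0730/0.9270 = 1.77 kΩ.

R_th ≤ 1.77 kΩ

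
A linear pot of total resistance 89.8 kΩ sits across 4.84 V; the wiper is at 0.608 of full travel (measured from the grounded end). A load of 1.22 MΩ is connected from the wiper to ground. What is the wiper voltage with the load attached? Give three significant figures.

The wiper splits the pot into (1−α)R = 35.20 kΩ above and αR = 54.60 kΩ below.
Lower section ‖ load = 52.26 kΩ.
V_wiper = 4.84 × 52.26/(35.20 + 52.26) = 2.89 V.

V ≈ 2.89 V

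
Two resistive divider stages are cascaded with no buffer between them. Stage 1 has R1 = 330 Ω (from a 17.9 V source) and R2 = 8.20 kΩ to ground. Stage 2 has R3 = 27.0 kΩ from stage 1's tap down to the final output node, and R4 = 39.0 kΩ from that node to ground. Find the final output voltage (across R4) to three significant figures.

Stage 2 presents R3+R4 = 66000 Ω as a load on stage 1's tap.
Stage 1's lower leg becomes R2‖(R3+R4) = 7294 Ω, so V_mid = 17.9 × 7294/7624 = 17.13 V.
Stage 2 is itself unloaded: V_out = V_mid × R4/(R3+R4) = 17.13 × 39000/66000 = 10.1 V.

V_out ≈ 10.1 V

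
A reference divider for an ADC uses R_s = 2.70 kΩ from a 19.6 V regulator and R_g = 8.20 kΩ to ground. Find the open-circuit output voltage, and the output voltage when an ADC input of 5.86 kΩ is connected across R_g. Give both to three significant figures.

Unloaded: 14.7 V; loaded: 10.9 V

Open-circuit: V = 19.6 × 8.20/(2.70 + 8.20) = 14.7 V.
With the load, R_g becomes R_g‖R_L = 3.418 kΩ, so V = 19.6 × 3.418/6.118 = 10.9 V.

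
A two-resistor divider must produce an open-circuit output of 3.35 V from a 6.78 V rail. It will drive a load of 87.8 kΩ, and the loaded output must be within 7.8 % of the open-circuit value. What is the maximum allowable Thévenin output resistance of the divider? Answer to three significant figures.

Loading drop = R_th/(R_th + R_L) ≤ 0.0780, so R_th ≤ R_L · ε/(1−ε) = 87.8 kΩ × 0.0780/0.9220 = 7.43 kΩ.

R_th ≤ 7.43 kΩ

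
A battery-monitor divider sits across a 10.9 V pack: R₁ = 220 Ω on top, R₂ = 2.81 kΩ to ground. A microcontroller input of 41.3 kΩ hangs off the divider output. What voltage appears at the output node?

V_out ≈ 10.1 V

The load sits in parallel with R₂: R₂‖R_L = (2810 × 41300) / (2810 + 41300) = 2631 Ω.
V_out = 10.9 × 2631 / (220 + 2631) = 10.9 × 2631/2851 = 10.1 V.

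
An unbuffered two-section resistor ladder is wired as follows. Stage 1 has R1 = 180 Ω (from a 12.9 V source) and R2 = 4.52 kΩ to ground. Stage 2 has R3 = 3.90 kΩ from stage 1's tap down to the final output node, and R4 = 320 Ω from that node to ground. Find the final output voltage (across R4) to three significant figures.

V_out ≈ 0.904 V

Stage 2 presents R3+R4 = 4220 Ω as a load on stage 1's tap.
Stage 1's lower leg becomes R2‖(R3+R4) = 2182 Ω, so V_mid = 12.9 × 2182/2362 = 11.92 V.
Stage 2 is itself unloaded: V_out = V_mid × R4/(R3+R4) = 11.92 × 320/4220 = 0.904 V.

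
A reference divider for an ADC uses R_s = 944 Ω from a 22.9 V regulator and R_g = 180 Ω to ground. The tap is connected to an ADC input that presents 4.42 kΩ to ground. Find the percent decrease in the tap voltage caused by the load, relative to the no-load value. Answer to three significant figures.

3.31 %

The divider's output (Thévenin) resistance is R_s‖R_g = 151.2 Ω.
Fractional drop under load = R_th/(R_th + R_L) = 151.2 / (151.2 + 4420) = 0.03307.
So the output falls by 3.31 %.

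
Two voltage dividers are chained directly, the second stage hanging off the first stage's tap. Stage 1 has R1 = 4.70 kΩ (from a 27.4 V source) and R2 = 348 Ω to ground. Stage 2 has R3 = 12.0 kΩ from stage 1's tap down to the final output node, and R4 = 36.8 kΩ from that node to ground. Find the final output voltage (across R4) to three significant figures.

V_out ≈ 1.42 V

Stage 2 presents R3+R4 = 48800 Ω as a load on stage 1's tap.
Stage 1's lower leg becomes R2‖(R3+R4) = 345.5 Ω, so V_mid = 27.4 × 345.5/5046 = 1.876 V.
Stage 2 is itself unloaded: V_out = V_mid × R4/(R3+R4) = 1.876 × 36800/48800 = 1.42 V.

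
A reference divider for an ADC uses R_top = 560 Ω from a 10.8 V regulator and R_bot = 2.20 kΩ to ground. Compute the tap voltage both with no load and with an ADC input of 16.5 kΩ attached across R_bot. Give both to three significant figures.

Unloaded: 8.61 V; loaded: 8.38 V

Open-circuit: V = 10.8 × 2200/(560 + 2200) = 8.61 V.
With the load, R_bot becomes R_bot‖R_L = 1941 Ω, so V = 10.8 × 1941/2501 = 8.38 V.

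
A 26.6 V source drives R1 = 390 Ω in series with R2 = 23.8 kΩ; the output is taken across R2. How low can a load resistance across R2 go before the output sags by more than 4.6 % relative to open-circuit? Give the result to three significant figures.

R_L(min) ≈ 7.96 kΩ

Output resistance R_th = R1‖R2 = (390 × 23800)/24190 = 383.7 Ω.
The fractional drop is R_th/(R_th + R_L); requiring this ≤ 0.0460 gives R_L ≥ R_th(1/0.0460 − 1) = 383.7 × 20.74 = 7.96 kΩ.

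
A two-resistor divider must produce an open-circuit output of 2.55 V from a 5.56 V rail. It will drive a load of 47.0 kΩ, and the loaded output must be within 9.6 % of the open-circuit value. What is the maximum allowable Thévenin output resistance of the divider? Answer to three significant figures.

R_th ≤ 4.99 kΩ

Loading drop = R_th/(R_th + R_L) ≤ 0.0960, so R_th ≤ R_L · ε/(1−ε) = 47.0 kΩ × 0.0960/0.9040 = 4.99 kΩ.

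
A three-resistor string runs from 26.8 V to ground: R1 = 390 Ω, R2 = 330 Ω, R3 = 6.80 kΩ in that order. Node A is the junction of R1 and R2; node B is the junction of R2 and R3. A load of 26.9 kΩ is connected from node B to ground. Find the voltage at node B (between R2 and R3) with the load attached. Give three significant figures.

V ≈ 23.7 V

At node B, R3 is in parallel with the load: R3‖R_L = 5428 Ω.
Below node A the resistance is R2 + (R3‖R_L) = 5758 Ω, so V_A = 26.8 × 5758/6148 = 25.10 V.
Then V_B = V_A × (R3‖R_L)/(R2 + R3‖R_L) = 25.10 × 5428/5758 = 23.7 V.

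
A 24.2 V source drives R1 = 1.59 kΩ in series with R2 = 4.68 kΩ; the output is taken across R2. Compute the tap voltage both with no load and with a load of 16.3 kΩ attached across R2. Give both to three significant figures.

Unloaded: 18.1 V; loaded: 16.8 V

Open-circuit: V = 24.2 × 4.68/(1.59 + 4.68) = 18.1 V.
With the load, R2 becomes R2‖R_L = 3.636 kΩ, so V = 24.2 × 3.636/5.226 = 16.8 V.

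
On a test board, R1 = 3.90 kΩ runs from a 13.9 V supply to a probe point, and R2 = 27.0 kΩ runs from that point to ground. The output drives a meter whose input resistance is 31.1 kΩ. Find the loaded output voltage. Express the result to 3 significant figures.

The load sits in parallel with R2: R2‖R_L = (27.0 × 31.1) / (27.0 + 31.1) = 14.45 kΩ.
V_out = 13.9 × 14.45 / (3.90 + 14.45) = 13.9 × 14.45/18.35 = 10.9 V.

V_out ≈ 10.9 V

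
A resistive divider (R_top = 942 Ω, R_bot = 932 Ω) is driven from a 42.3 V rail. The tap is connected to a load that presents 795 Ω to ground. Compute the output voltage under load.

V_out ≈ 13.2 V

The load sits in parallel with R_bot: R_bot‖R_L = (932 × 795) / (932 + 795) = 429.0 Ω.
V_out = 42.3 × 429.0 / (942 + 429.0) = 42.3 × 429.0/1371 = 13.2 V.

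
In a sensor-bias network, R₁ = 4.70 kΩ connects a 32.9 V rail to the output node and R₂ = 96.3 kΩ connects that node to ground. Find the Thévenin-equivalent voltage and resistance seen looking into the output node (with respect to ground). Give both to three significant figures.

V_th = 31.4 V, R_th = 4.48 kΩ

V_th is the open-circuit tap voltage: 32.9 × 96.3/(4.70 + 96.3) = 31.4 V.
With the supply zeroed, R₁ and R₂ appear in parallel from the tap: R_th = R₁‖R₂ = (4.70 × 96.3)/101.0 = 4.48 kΩ.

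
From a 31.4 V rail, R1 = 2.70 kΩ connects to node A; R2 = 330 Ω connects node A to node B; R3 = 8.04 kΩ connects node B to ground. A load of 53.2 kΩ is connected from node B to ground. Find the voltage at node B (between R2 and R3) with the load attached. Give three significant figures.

V ≈ 21.9 V

At node B, R3 is in parallel with the load: R3‖R_L = 6984 Ω.
Below node A the resistance is R2 + (R3‖R_L) = 7314 Ω, so V_A = 31.4 × 7314/10010 = 22.93 V.
Then V_B = V_A × (R3‖R_L)/(R2 + R3‖R_L) = 22.93 × 6984/7314 = 21.9 V.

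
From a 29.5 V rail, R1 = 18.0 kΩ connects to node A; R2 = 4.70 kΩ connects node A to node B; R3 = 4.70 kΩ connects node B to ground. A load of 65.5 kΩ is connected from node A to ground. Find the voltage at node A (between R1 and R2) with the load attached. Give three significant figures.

V ≈ 9.25 V

Below node A the series string R2+R3 = 9.400 kΩ sits in parallel with the 65.5 kΩ load: 8.220 kΩ.
V_A = 29.5 × 8.220/(18.0 + 8.220) = 9.25 V.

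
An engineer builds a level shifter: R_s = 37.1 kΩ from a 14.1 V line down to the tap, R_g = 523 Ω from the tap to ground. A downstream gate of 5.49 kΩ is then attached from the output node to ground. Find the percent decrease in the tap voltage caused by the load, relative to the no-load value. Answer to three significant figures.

8.59 %

Unloaded V = 14.1 × 523/37620 = 0.19601 V.
Loaded: R_g‖R_L = 477.5 Ω, giving V = 14.1 × 477.5/37580 = 0.17917 V.
Drop = (0.19601 − 0.17917) / 0.19601 = 8.59 %.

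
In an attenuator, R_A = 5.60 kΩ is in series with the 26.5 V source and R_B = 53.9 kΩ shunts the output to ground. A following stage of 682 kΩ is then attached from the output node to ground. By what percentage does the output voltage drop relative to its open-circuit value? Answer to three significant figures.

The divider's output (Thévenin) resistance is R_A‖R_B = 5.073 kΩ.
Fractional drop under load = R_th/(R_th + R_L) = 5.073 / (5.073 + 682) = 0.007383.
So the output falls by 0.738 %.

0.738 %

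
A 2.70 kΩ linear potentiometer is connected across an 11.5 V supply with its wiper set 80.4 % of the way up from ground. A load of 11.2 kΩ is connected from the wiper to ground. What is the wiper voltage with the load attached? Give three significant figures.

V ≈ 8.91 V

The wiper splits the pot into (1−α)R = 529.2 Ω above and αR = 2171 Ω below.
Lower section ‖ load = 1818 Ω.
V_wiper = 11.5 × 1818/(529.2 + 1818) = 8.91 V.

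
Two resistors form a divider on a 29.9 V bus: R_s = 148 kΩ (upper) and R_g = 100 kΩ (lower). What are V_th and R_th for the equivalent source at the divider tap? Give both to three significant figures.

V_th is the open-circuit tap voltage: 29.9 × 100/(148 + 100) = 12.1 V.
With the supply zeroed, R_s and R_g appear in parallel from the tap: R_th = R_s‖R_g = (148 × 100)/248.0 = 59.7 kΩ.

V_th = 12.1 V, R_th = 59.7 kΩ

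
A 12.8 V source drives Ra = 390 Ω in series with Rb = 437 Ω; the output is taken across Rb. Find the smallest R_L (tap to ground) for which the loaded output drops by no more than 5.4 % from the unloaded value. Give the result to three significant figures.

Output resistance R_th = Ra‖Rb = (390 × 437)/827.0 = 206.1 Ω.
The fractional drop is R_th/(R_th + R_L); requiring this ≤ 0.0540 gives R_L ≥ R_th(1/0.0540 − 1) = 206.1 × 17.52 = 3.61 kΩ.

R_L(min) ≈ 3.61 kΩ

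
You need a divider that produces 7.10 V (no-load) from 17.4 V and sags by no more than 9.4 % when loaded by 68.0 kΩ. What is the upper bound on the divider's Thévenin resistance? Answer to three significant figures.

R_th ≤ 7.06 kΩ

Loading drop = R_th/(R_th + R_L) ≤ 0.0940, so R_th ≤ R_L · ε/(1−ε) = 68.0 kΩ × 0.0940/0.9060 = 7.06 kΩ.
(Any R1, R2 with R2/(R1+R2) = 0.408 and R1‖R2 ≤ 7.06 kΩ will meet the spec.)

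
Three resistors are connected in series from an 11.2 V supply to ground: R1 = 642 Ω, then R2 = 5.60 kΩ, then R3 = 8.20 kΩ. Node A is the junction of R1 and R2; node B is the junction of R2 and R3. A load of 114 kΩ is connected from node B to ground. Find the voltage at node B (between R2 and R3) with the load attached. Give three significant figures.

V ≈ 6.17 V

At node B, R3 is in parallel with the load: R3‖R_L = 7650 Ω.
Below node A the resistance is R2 + (R3‖R_L) = 13250 Ω, so V_A = 11.2 × 13250/13890 = 10.68 V.
Then V_B = V_A × (R3‖R_L)/(R2 + R3‖R_L) = 10.68 × 7650/13250 = 6.17 V.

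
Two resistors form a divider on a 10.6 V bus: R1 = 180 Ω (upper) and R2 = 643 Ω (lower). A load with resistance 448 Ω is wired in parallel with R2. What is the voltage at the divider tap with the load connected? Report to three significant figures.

The load sits in parallel with R2: R2‖R_L = (643 × 448) / (643 + 448) = 264.0 Ω.
V_out = 10.6 × 264.0 / (180 + 264.0) = 10.6 × 264.0/444.0 = 6.30 V.
(Unloaded it would have been 8.28 V.)

V_out ≈ 6.30 V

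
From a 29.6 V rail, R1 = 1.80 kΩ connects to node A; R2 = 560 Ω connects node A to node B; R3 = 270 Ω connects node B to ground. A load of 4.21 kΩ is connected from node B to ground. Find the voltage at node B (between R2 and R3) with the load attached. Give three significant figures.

At node B, R3 is in parallel with the load: R3‖R_L = 253.7 Ω.
Below node A the resistance is R2 + (R3‖R_L) = 813.7 Ω, so V_A = 29.6 × 813.7/2614 = 9.215 V.
Then V_B = V_A × (R3‖R_L)/(R2 + R3‖R_L) = 9.215 × 253.7/813.7 = 2.87 V.

V ≈ 2.87 V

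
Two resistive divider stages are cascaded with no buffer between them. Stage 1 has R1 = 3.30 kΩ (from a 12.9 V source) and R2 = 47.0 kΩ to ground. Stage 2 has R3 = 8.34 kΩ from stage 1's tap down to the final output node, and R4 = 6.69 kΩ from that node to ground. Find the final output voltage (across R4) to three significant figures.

Stage 2 presents R3+R4 = 15.03 kΩ as a load on stage 1's tap.
Stage 1's lower leg becomes R2‖(R3+R4) = 11.39 kΩ, so V_mid = 12.9 × 11.39/14.69 = 10.00 V.
Stage 2 is itself unloaded: V_out = V_mid × R4/(R3+R4) = 10.00 × 6.69/15.03 = 4.45 V.

V_out ≈ 4.45 V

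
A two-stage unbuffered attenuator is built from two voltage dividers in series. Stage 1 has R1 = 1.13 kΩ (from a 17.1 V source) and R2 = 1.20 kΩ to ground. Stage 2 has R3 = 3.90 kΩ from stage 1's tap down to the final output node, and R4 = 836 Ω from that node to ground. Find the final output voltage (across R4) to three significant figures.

Stage 2 presents R3+R4 = 4736 Ω as a load on stage 1's tap.
Stage 1's lower leg becomes R2‖(R3+R4) = 957.4 Ω, so V_mid = 17.1 × 957.4/2087 = 7.843 V.
Stage 2 is itself unloaded: V_out = V_mid × R4/(R3+R4) = 7.843 × 836/4736 = 1.38 V.

V_out ≈ 1.38 V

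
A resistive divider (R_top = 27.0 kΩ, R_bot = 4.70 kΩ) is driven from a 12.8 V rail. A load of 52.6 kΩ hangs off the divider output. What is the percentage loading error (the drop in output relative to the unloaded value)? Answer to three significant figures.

The divider's output (Thévenin) resistance is R_top‖R_bot = 4.003 kΩ.
Fractional drop under load = R_th/(R_th + R_L) = 4.003 / (4.003 + 52.6) = 0.07072.
So the output falls by 7.07 %.

7.07 %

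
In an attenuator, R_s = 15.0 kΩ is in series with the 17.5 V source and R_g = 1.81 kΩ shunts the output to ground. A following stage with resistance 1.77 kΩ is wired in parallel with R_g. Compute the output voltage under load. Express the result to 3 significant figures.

V_out ≈ 0.985 V

The load sits in parallel with R_g: R_g‖R_L = (1.81 × 1.77) / (1.81 + 1.77) = 0.8949 kΩ.
V_out = 17.5 × 0.8949 / (15.0 + 0.8949) = 17.5 × 0.8949/15.89 = 0.985 V.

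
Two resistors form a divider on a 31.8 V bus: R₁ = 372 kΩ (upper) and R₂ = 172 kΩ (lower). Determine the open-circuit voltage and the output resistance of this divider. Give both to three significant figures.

V_th is the open-circuit tap voltage: 31.8 × 172/(372 + 172) = 10.1 V.
With the supply zeroed, R₁ and R₂ appear in parallel from the tap: R_th = R₁‖R₂ = (372 × 172)/544.0 = 118 kΩ.

V_th = 10.1 V, R_th = 118 kΩ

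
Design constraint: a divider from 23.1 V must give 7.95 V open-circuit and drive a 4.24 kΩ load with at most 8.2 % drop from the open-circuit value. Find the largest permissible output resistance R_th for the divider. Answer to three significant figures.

R_th ≤ 379 Ω

Loading drop = R_th/(R_th + R_L) ≤ 0.0820, so R_th ≤ R_L · ε/(1−ε) = 4.24 kΩ × 0.0820/0.9180 = 379 Ω.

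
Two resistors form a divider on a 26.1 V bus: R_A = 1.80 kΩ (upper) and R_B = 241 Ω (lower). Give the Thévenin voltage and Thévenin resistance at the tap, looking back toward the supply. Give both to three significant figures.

V_th = 3.08 V, R_th = 213 Ω

V_th is the open-circuit tap voltage: 26.1 × 241/(1800 + 241) = 3.08 V.
With the supply zeroed, R_A and R_B appear in parallel from the tap: R_th = R_A‖R_B = (1800 × 241)/2041 = 213 Ω.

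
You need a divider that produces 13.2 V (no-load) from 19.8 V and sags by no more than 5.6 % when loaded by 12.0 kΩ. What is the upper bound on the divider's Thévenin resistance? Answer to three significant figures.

Loading drop = R_th/(R_th + R_L) ≤ 0.0560, so R_th ≤ R_L · ε/(1−ε) = 12.0 kΩ × 0.0560/0.9440 = 712 Ω.

R_th ≤ 712 Ω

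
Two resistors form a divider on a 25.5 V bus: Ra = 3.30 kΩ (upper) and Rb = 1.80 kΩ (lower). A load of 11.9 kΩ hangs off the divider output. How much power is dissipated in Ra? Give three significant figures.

P ≈ 90.7 mW

Total resistance from the source is Ra + (Rb‖R_L) = 4.864 kΩ, so I = 25.5/4.864 kΩ = 5.243 mA.
P = I²·Ra = (5.243 mA)² × 3.30 kΩ = 90.7 mW.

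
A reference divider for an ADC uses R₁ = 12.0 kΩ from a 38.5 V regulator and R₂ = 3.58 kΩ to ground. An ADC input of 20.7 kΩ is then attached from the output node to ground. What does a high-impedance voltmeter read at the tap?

V_out ≈ 7.81 V

The load sits in parallel with R₂: R₂‖R_L = (3.58 × 20.7) / (3.58 + 20.7) = 3.052 kΩ.
V_out = 38.5 × 3.052 / (12.0 + 3.052) = 38.5 × 3.052/15.05 = 7.81 V.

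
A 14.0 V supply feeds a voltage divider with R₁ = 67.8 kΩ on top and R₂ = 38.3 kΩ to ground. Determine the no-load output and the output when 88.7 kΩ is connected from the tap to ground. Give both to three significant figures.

Unloaded: 5.05 V; loaded: 3.96 V

Open-circuit: V = 14.0 × 38.3/(67.8 + 38.3) = 5.05 V.
With the load, R₂ becomes R₂‖R_L = 26.75 kΩ, so V = 14.0 × 26.75/94.55 = 3.96 V.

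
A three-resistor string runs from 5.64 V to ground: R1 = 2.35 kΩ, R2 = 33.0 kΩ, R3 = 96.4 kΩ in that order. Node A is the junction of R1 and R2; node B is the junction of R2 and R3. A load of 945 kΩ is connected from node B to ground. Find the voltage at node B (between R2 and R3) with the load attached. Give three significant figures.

At node B, R3 is in parallel with the load: R3‖R_L = 87.48 kΩ.
Below node A the resistance is R2 + (R3‖R_L) = 120.5 kΩ, so V_A = 5.64 × 120.5/122.8 = 5.532 V.
Then V_B = V_A × (R3‖R_L)/(R2 + R3‖R_L) = 5.532 × 87.48/120.5 = 4.02 V.

V ≈ 4.02 V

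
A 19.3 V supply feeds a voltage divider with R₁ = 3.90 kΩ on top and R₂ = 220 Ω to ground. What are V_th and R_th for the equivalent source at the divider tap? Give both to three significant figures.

V_th = 1.03 V, R_th = 208 Ω

V_th is the open-circuit tap voltage: 19.3 × 220/(3900 + 220) = 1.03 V.
With the supply zeroed, R₁ and R₂ appear in parallel from the tap: R_th = R₁‖R₂ = (3900 × 220)/4120 = 208 Ω.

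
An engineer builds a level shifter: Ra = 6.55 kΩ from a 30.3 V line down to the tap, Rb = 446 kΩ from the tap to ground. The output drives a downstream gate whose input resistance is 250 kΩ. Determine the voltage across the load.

The load sits in parallel with Rb: Rb‖R_L = (446 × 250) / (446 + 250) = 160.2 kΩ.
V_out = 30.3 × 160.2 / (6.55 + 160.2) = 30.3 × 160.2/166.8 = 29.1 V.
(Unloaded it would have been 29.9 V.)

V_out ≈ 29.1 V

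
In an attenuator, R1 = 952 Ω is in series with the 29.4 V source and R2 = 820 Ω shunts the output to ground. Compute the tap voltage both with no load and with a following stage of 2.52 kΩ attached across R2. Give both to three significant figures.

Unloaded: 13.6 V; loaded: 11.6 V

Open-circuit: V = 29.4 × 820/(952 + 820) = 13.6 V.
With the load, R2 becomes R2‖R_L = 618.7 Ω, so V = 29.4 × 618.7/1571 = 11.6 V.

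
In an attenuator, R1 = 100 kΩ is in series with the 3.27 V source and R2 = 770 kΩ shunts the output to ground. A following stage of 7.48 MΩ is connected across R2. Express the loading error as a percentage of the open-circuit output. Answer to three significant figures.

The divider's output (Thévenin) resistance is R1‖R2 = 88.51 kΩ.
Fractional drop under load = R_th/(R_th + R_L) = 88.51 / (88.51 + 7480) = 0.01169.
So the output falls by 1.17 %.

1.17 %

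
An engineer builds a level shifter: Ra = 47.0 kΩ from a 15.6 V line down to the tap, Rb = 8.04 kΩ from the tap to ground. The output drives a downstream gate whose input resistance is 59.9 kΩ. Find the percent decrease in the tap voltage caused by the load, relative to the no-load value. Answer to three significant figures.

10.3 %

Unloaded V = 15.6 × 8.04/55.04 = 2.2788 V.
Loaded: Rb‖R_L = 7.089 kΩ, giving V = 15.6 × 7.089/54.09 = 2.0445 V.
Drop = (2.2788 − 2.0445) / 2.2788 = 10.3 %.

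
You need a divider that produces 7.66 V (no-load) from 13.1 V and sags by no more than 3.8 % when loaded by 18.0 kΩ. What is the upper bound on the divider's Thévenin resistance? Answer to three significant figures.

R_th ≤ 711 Ω

Loading drop = R_th/(R_th + R_L) ≤ 0.0380, so R_th ≤ R_L · ε/(1−ε) = 18.0 kΩ × 0.0380/0.9620 = 711 Ω.
(Any R1, R2 with R2/(R1+R2) = 0.585 and R1‖R2 ≤ 711 Ω will meet the spec.)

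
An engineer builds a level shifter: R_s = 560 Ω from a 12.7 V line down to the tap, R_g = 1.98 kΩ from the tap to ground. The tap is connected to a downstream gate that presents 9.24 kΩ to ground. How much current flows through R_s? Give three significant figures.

I ≈ 5.80 mA

R_g‖R_L = 1631 Ω, so the source sees R_s + R_g‖R_L = 2191 Ω.
I = 12.7 V / 2191 Ω = 5.80 mA.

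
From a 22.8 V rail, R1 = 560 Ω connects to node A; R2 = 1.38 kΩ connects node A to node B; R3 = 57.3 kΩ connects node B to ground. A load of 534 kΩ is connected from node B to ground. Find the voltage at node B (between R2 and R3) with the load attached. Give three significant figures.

V ≈ 22.0 V

At node B, R3 is in parallel with the load: R3‖R_L = 51750 Ω.
Below node A the resistance is R2 + (R3‖R_L) = 53130 Ω, so V_A = 22.8 × 53130/53690 = 22.56 V.
Then V_B = V_A × (R3‖R_L)/(R2 + R3‖R_L) = 22.56 × 51750/53130 = 22.0 V.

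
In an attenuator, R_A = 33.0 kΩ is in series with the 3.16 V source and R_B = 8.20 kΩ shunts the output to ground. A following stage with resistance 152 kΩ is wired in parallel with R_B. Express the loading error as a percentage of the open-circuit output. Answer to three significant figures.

4.14 %

The divider's output (Thévenin) resistance is R_A‖R_B = 6.568 kΩ.
Fractional drop under load = R_th/(R_th + R_L) = 6.568 / (6.568 + 152) = 0.04142.
So the output falls by 4.14 %.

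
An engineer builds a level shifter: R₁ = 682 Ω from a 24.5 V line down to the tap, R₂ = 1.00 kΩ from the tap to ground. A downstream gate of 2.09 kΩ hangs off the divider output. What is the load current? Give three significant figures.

I_L ≈ 5.84 mA

R₂‖R_L = 676.4 Ω; V_out = 24.5 × 676.4/1358 = 12.20 V.
I_L = V_out / R_L = 12.20 / 2.09 kΩ = 5.84 mA.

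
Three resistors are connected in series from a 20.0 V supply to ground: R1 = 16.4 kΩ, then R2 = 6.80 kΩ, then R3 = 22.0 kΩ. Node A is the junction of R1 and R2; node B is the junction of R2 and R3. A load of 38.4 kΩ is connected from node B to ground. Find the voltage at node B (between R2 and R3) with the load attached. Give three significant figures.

V ≈ 7.52 V

At node B, R3 is in parallel with the load: R3‖R_L = 13.99 kΩ.
Below node A the resistance is R2 + (R3‖R_L) = 20.79 kΩ, so V_A = 20.0 × 20.79/37.19 = 11.18 V.
Then V_B = V_A × (R3‖R_L)/(R2 + R3‖R_L) = 11.18 × 13.99/20.79 = 7.52 V.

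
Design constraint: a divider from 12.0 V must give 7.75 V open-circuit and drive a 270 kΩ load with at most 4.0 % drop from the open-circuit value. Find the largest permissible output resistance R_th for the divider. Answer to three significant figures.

R_th ≤ 11.2 kΩ

Loading drop = R_th/(R_th + R_L) ≤ 0.0400, so R_th ≤ R_L · ε/(1−ε) = 270 kΩ × 0.0400/0.9600 = 11.2 kΩ.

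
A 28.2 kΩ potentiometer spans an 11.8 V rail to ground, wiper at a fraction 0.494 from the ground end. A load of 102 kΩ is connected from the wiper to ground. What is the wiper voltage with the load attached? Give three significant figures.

V ≈ 5.45 V

The wiper splits the pot into (1−α)R = 14.27 kΩ above and αR = 13.93 kΩ below.
Lower section ‖ load = 12.26 kΩ.
V_wiper = 11.8 × 12.26/(14.27 + 12.26) = 5.45 V.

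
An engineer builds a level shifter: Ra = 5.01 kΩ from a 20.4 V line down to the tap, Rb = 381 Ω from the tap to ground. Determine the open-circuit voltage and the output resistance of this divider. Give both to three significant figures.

V_th = 1.44 V, R_th = 354 Ω

V_th is the open-circuit tap voltage: 20.4 × 381/(5010 + 381) = 1.44 V.
With the supply zeroed, Ra and Rb appear in parallel from the tap: R_th = Ra‖Rb = (5010 × 381)/5391 = 354 Ω.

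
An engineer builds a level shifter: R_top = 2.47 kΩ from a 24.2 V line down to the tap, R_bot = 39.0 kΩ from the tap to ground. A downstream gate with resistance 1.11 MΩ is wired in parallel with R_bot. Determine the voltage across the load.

V_out ≈ 22.7 V

The load sits in parallel with R_bot: R_bot‖R_L = (39.0 × 1110) / (39.0 + 1110) = 37.68 kΩ.
V_out = 24.2 × 37.68 / (2.47 + 37.68) = 24.2 × 37.68/40.15 = 22.7 V.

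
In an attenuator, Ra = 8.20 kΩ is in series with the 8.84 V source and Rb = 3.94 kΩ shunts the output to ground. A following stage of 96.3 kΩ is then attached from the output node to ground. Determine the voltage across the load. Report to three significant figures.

The load sits in parallel with Rb: Rb‖R_L = (3.94 × 96.3) / (3.94 + 96.3) = 3.785 kΩ.
V_out = 8.84 × 3.785 / (8.20 + 3.785) = 8.84 × 3.785/11.99 = 2.79 V.

V_out ≈ 2.79 V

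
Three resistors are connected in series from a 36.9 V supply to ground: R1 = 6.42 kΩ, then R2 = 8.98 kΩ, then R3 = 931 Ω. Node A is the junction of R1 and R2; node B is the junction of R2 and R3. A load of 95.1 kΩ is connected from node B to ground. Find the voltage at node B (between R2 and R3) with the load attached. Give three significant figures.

At node B, R3 is in parallel with the load: R3‖R_L = 922.0 Ω.
Below node A the resistance is R2 + (R3‖R_L) = 9902 Ω, so V_A = 36.9 × 9902/16320 = 22.39 V.
Then V_B = V_A × (R3‖R_L)/(R2 + R3‖R_L) = 22.39 × 922.0/9902 = 2.08 V.

V ≈ 2.08 V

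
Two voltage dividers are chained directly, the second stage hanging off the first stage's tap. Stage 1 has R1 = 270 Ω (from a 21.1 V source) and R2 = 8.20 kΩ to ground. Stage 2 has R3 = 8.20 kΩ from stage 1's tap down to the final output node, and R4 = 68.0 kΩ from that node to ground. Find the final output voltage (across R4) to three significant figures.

Stage 2 presents R3+R4 = 76200 Ω as a load on stage 1's tap.
Stage 1's lower leg becomes R2‖(R3+R4) = 7403 Ω, so V_mid = 21.1 × 7403/7673 = 20.36 V.
Stage 2 is itself unloaded: V_out = V_mid × R4/(R3+R4) = 20.36 × 68000/76200 = 18.2 V.

V_out ≈ 18.2 V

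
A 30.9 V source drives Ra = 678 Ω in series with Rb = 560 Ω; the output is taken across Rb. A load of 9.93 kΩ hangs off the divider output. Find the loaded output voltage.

The load sits in parallel with Rb: Rb‖R_L = (560 × 9930) / (560 + 9930) = 530.1 Ω.
V_out = 30.9 × 530.1 / (678 + 530.1) = 30.9 × 530.1/1208 = 13.6 V.

V_out ≈ 13.6 V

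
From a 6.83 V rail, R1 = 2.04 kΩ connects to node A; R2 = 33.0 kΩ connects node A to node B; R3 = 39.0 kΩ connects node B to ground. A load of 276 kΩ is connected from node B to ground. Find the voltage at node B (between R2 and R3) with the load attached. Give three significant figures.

V ≈ 3.37 V

At node B, R3 is in parallel with the load: R3‖R_L = 34.17 kΩ.
Below node A the resistance is R2 + (R3‖R_L) = 67.17 kΩ, so V_A = 6.83 × 67.17/69.21 = 6.629 V.
Then V_B = V_A × (R3‖R_L)/(R2 + R3‖R_L) = 6.629 × 34.17/67.17 = 3.37 V.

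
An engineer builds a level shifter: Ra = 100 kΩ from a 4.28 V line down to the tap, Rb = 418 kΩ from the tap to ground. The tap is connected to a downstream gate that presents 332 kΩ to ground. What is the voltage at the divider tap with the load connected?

V_out ≈ 2.78 V

The load sits in parallel with Rb: Rb‖R_L = (418 × 332) / (418 + 332) = 185.0 kΩ.
V_out = 4.28 × 185.0 / (100 + 185.0) = 4.28 × 185.0/285.0 = 2.78 V.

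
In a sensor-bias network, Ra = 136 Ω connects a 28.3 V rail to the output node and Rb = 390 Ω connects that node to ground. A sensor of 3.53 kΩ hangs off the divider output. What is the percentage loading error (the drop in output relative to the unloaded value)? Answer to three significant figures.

The divider's output (Thévenin) resistance is Ra‖Rb = 100.8 Ω.
Fractional drop under load = R_th/(R_th + R_L) = 100.8 / (100.8 + 3530) = 0.02777.
So the output falls by 2.78 %.

2.78 %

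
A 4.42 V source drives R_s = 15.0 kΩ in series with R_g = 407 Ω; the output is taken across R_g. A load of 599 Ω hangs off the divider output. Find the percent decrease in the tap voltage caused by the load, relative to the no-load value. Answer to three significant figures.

39.8 %

The divider's output (Thévenin) resistance is R_s‖R_g = 396.2 Ω.
Fractional drop under load = R_th/(R_th + R_L) = 396.2 / (396.2 + 599) = 0.3981.
So the output falls by 39.8 %.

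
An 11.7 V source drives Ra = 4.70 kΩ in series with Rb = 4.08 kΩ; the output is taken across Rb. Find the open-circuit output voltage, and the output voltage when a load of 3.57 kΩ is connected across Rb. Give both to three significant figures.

Unloaded: 5.44 V; loaded: 3.37 V

Open-circuit: V = 11.7 × 4.08/(4.70 + 4.08) = 5.44 V.
With the load, Rb becomes Rb‖R_L = 1.904 kΩ, so V = 11.7 × 1.904/6.604 = 3.37 V.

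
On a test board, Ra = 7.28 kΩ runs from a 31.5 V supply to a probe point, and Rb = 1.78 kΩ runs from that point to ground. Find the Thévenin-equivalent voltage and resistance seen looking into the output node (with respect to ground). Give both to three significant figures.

V_th = 6.19 V, R_th = 1.43 kΩ

V_th is the open-circuit tap voltage: 31.5 × 1.78/(7.28 + 1.78) = 6.19 V.
With the supply zeroed, Ra and Rb appear in parallel from the tap: R_th = Ra‖Rb = (7.28 × 1.78)/9.060 = 1.43 kΩ.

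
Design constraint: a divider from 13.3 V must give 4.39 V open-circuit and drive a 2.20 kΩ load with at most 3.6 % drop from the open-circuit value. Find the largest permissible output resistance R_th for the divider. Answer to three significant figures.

Loading drop = R_th/(R_th + R_L) ≤ 0.0360, so R_th ≤ R_L · ε/(1−ε) = 2.20 kΩ × 0.0360/0.9640 = 82.2 Ω.

R_th ≤ 82.2 Ω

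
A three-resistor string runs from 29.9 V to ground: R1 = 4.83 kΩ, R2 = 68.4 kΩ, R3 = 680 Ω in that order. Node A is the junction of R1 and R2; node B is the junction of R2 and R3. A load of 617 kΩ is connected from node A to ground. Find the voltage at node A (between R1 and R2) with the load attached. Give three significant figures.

Below node A the series string R2+R3 = 69080 Ω sits in parallel with the 617000 Ω load: 62120 Ω.
V_A = 29.9 × 62120/(4830 + 62120) = 27.7 V.

V ≈ 27.7 V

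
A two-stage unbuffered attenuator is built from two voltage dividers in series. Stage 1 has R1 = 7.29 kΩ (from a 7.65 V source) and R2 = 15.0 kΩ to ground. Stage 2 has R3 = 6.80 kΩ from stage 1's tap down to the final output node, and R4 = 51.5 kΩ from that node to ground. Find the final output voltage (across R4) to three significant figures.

V_out ≈ 4.19 V

Stage 2 presents R3+R4 = 58.30 kΩ as a load on stage 1's tap.
Stage 1's lower leg becomes R2‖(R3+R4) = 11.93 kΩ, so V_mid = 7.65 × 11.93/19.22 = 4.748 V.
Stage 2 is itself unloaded: V_out = V_mid × R4/(R3+R4) = 4.748 × 51.5/58.30 = 4.19 V.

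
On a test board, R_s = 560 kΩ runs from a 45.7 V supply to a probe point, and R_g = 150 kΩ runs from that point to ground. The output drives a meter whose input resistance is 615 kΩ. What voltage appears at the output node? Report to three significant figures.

V_out ≈ 8.10 V

The load sits in parallel with R_g: R_g‖R_L = (150 × 615) / (150 + 615) = 120.6 kΩ.
V_out = 45.7 × 120.6 / (560 + 120.6) = 45.7 × 120.6/680.6 = 8.10 V.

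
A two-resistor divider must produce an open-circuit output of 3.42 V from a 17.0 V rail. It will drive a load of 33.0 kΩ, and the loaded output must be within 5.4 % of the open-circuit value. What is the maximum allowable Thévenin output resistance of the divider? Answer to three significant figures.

R_th ≤ 1.88 kΩ

Loading drop = R_th/(R_th + R_L) ≤ 0.0540, so R_th ≤ R_L · ε/(1−ε) = 33.0 kΩ × 0.0540/0.9460 = 1.88 kΩ.
(Any R1, R2 with R2/(R1+R2) = 0.201 and R1‖R2 ≤ 1.88 kΩ will meet the spec.)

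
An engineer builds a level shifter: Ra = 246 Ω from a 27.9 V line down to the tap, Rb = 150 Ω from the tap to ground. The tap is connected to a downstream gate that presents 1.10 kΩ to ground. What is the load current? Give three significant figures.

Rb‖R_L = 132.0 Ω; V_out = 27.9 × 132.0/378.0 = 9.743 V.
I_L = V_out / R_L = 9.743 / 1.10 kΩ = 8.86 mA.

I_L ≈ 8.86 mA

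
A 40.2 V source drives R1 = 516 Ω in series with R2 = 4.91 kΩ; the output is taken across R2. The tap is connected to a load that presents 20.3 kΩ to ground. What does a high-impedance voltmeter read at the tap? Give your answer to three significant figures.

The load sits in parallel with R2: R2‖R_L = (4910 × 20300) / (4910 + 20300) = 3954 Ω.
V_out = 40.2 × 3954 / (516 + 3954) = 40.2 × 3954/4470 = 35.6 V.

V_out ≈ 35.6 V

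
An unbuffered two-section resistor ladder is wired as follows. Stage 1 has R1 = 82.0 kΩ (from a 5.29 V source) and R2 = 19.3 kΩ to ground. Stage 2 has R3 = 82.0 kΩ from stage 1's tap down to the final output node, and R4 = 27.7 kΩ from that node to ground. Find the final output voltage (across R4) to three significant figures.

Stage 2 presents R3+R4 = 109.7 kΩ as a load on stage 1's tap.
Stage 1's lower leg becomes R2‖(R3+R4) = 16.41 kΩ, so V_mid = 5.29 × 16.41/98.41 = 0.8822 V.
Stage 2 is itself unloaded: V_out = V_mid × R4/(R3+R4) = 0.8822 × 27.7/109.7 = 0.223 V.

V_out ≈ 0.223 V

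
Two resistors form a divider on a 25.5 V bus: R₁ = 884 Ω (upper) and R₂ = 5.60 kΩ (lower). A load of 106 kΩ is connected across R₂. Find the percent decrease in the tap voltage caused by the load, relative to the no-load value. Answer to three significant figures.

0.715 %

The divider's output (Thévenin) resistance is R₁‖R₂ = 763.5 Ω.
Fractional drop under load = R_th/(R_th + R_L) = 763.5 / (763.5 + 106000) = 0.007151.
So the output falls by 0.715 %.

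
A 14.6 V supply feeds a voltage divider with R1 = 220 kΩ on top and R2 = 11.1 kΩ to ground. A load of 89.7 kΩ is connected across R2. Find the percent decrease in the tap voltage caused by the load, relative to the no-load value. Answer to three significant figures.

The divider's output (Thévenin) resistance is R1‖R2 = 10.57 kΩ.
Fractional drop under load = R_th/(R_th + R_L) = 10.57 / (10.57 + 89.7) = 0.1054.
So the output falls by 10.5 %.

10.5 %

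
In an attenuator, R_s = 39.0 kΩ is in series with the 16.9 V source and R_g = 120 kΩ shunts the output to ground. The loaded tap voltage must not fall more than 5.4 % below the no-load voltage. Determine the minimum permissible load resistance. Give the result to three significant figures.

R_L(min) ≈ 516 kΩ

Output resistance R_th = R_s‖R_g = (39.0 × 120)/159.0 = 29.43 kΩ.
The fractional drop is R_th/(R_th + R_L); requiring this ≤ 0.0540 gives R_L ≥ R_th(1/0.0540 − 1) = 29.43 × 17.52 = 516 kΩ.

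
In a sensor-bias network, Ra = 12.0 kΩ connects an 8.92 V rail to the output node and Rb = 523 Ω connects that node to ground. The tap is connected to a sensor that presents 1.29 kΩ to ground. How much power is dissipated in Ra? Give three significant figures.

Total resistance from the source is Ra + (Rb‖R_L) = 12370 Ω, so I = 8.92/12370 Ω = 0.7210 mA.
P = I²·Ra = (0.7210 mA)² × 12.0 kΩ = 6.24 mW.

P ≈ 6.24 mW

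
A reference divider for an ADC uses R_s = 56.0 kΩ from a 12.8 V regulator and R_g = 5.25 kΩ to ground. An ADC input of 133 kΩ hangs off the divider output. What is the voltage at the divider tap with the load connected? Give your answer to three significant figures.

The load sits in parallel with R_g: R_g‖R_L = (5.25 × 133) / (5.25 + 133) = 5.051 kΩ.
V_out = 12.8 × 5.051 / (56.0 + 5.051) = 12.8 × 5.051/61.05 = 1.06 V.

V_out ≈ 1.06 V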